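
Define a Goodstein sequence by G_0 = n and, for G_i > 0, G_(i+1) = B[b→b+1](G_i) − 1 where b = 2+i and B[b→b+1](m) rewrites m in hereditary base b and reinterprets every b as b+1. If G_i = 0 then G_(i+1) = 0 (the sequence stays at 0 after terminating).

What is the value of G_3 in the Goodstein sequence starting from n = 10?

step 0: 10 = 2^(2 + 1) + 2; sub 3 for 2: 3^(3 + 1) + 3; = 84; G_1 = 84−1 = 83
step 1: 83 = 3^(3 + 1) + 2; sub 4 for 3: 4^(4 + 1) + 2; = 1026; G_2 = 1026−1 = 1025
step 2: 1025 = 4^(4 + 1) + 1; sub 5 for 4: 5^(5 + 1) + 1; = 15626; G_3 = 15626−1 = 15625
step 3: 15625 = 5^(5 + 1); sub 6 for 5: 6^(6 + 1); = 279936; G_4 = 279936−1 = 279935

15625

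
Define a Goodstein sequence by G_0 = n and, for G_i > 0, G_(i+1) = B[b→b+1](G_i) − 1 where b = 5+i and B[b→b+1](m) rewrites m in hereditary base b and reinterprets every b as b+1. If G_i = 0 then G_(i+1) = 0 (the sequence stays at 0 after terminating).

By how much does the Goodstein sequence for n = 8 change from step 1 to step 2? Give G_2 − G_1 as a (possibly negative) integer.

0

base 5: 8 = 5 + 3; at 6: 6 + 3 = 9; next = 8
base 6: 8 = 6 + 2; at 7: 7 + 2 = 9; next = 8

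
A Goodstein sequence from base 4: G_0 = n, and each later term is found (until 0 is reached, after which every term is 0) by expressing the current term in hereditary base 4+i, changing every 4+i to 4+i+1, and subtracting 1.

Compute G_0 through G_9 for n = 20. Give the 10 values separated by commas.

20, 29, 39, 51, 65, 81, 99, 107, 115, 123

G_0 = 20. HB_4(20) = 4^2 + 4. Bump = 30. G_1 = 29.
G_1 = 29. HB_5(29) = 5^2 + 4. Bump = 40. G_2 = 39.
G_2 = 39. HB_6(39) = 6^2 + 3. Bump = 52. G_3 = 51.
G_3 = 51. HB_7(51) = 7^2 + 2. Bump = 66. G_4 = 65.
G_4 = 65. HB_8(65) = 8^2 + 1. Bump = 82. G_5 = 81.
G_5 = 81. HB_9(81) = 9^2. Bump = 100. G_6 = 99.
G_6 = 99. HB_10(99) = 9·10 + 9. Bump = 108. G_7 = 107.
G_7 = 107. HB_11(107) = 9·11 + 8. Bump = 116. G_8 = 115.
G_8 = 115. HB_12(115) = 9·12 + 7. Bump = 124. G_9 = 123.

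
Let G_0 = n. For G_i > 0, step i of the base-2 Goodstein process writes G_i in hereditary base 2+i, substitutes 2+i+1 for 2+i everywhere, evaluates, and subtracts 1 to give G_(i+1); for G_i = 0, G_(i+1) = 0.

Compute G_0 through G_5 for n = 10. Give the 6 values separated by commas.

10, 83, 1025, 15625, 279935, 4215754

step 0: 10 = 2^(2 + 1) + 2; sub 3 for 2: 3^(3 + 1) + 3; = 84; G_1 = 84−1 = 83
step 1: 83 = 3^(3 + 1) + 2; sub 4 for 3: 4^(4 + 1) + 2; = 1026; G_2 = 1026−1 = 1025
step 2: 1025 = 4^(4 + 1) + 1; sub 5 for 4: 5^(5 + 1) + 1; = 15626; G_3 = 15626−1 = 15625
step 3: 15625 = 5^(5 + 1); sub 6 for 5: 6^(6 + 1); = 279936; G_4 = 279936−1 = 279935
step 4: 279935 = 5·6^6 + 5·6^5 + 5·6^4 + 5·6^3 + 5·6^2 + 5·6 + 5; sub 7 for 6: 5·7^7 + 5·7^5 + 5·7^4 + 5·7^3 + 5·7^2 + 5·7 + 5; = 4215755; G_5 = 4215755−1 = 4215754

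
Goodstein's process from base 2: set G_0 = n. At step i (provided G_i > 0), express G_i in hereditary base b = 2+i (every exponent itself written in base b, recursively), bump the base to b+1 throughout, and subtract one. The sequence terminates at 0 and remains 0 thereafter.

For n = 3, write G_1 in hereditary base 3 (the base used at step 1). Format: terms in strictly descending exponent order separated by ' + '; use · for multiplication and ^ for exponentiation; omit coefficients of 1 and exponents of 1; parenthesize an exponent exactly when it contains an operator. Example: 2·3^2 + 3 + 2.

G_0=3  [base 2] 2 + 1  →[2↦3]→  3 + 1 = 4  −1 ⇒ G_1=3
G_1=3  [base 3] 3  →[3↦4]→  4 = 4  −1 ⇒ G_2=3

3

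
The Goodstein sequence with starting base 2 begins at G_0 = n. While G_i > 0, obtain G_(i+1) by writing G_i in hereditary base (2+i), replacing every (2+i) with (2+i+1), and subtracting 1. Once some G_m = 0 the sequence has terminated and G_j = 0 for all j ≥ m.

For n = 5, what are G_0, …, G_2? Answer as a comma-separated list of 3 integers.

5, 27, 255

step 0: 5 = 2^2 + 1; sub 3 for 2: 3^3 + 1; = 28; G_1 = 28−1 = 27
step 1: 27 = 3^3; sub 4 for 3: 4^4; = 256; G_2 = 256−1 = 255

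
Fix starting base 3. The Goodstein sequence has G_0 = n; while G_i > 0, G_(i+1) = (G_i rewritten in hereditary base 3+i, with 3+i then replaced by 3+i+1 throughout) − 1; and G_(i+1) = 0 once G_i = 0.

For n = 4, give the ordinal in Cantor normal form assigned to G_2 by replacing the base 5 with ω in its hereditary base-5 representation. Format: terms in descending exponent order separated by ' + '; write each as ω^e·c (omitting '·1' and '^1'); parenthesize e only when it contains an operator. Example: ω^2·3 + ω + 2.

step 0: 4 = 3 + 1; sub 4 for 3: 4 + 1; = 5; G_1 = 5−1 = 4
step 1: 4 = 4; sub 5 for 4: 5; = 5; G_2 = 5−1 = 4
step 2: 4 = 4; sub 6 for 5: 4; = 4; G_3 = 4−1 = 3

4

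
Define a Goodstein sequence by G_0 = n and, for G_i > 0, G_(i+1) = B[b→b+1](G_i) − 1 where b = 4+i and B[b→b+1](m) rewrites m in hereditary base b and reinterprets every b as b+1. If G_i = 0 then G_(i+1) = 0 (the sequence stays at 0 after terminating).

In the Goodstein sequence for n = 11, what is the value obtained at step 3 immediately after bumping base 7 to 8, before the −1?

16

i=0: 11 = 2·4 + 3 (b=4); 4→5: 2·5 + 3 = 13; 13−1 = 12
i=1: 12 = 2·5 + 2 (b=5); 5→6: 2·6 + 2 = 14; 14−1 = 13
i=2: 13 = 2·6 + 1 (b=6); 6→7: 2·7 + 1 = 15; 15−1 = 14
i=3: 14 = 2·7 (b=7); 7→8: 2·8 = 16; 16−1 = 15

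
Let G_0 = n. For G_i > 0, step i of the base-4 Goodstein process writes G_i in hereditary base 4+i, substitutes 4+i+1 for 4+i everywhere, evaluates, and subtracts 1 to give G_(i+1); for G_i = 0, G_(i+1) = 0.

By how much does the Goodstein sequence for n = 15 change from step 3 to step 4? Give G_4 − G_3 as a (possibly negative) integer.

step 0: 15 = 3·4 + 3; sub 5 for 4: 3·5 + 3; = 18; G_1 = 18−1 = 17
step 1: 17 = 3·5 + 2; sub 6 for 5: 3·6 + 2; = 20; G_2 = 20−1 = 19
step 2: 19 = 3·6 + 1; sub 7 for 6: 3·7 + 1; = 22; G_3 = 22−1 = 21
step 3: 21 = 3·7; sub 8 for 7: 3·8; = 24; G_4 = 24−1 = 23

2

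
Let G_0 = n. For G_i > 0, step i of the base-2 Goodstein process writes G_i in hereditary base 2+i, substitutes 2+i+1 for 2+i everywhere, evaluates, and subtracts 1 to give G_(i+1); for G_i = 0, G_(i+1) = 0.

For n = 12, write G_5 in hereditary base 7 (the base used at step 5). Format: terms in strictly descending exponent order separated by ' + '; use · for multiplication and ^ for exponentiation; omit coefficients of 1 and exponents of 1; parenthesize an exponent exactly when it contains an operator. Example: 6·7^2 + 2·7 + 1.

12 —HB2→ 2^(2 + 1) + 2^2 —bump→ 3^(3 + 1) + 3^3 = 108 —(−1)→ 107
107 —HB3→ 3^(3 + 1) + 2·3^2 + 2·3 + 2 —bump→ 4^(4 + 1) + 2·4^2 + 2·4 + 2 = 1066 —(−1)→ 1065
1065 —HB4→ 4^(4 + 1) + 2·4^2 + 2·4 + 1 —bump→ 5^(5 + 1) + 2·5^2 + 2·5 + 1 = 15686 —(−1)→ 15685
15685 —HB5→ 5^(5 + 1) + 2·5^2 + 2·5 —bump→ 6^(6 + 1) + 2·6^2 + 2·6 = 280020 —(−1)→ 280019
280019 —HB6→ 6^(6 + 1) + 2·6^2 + 6 + 5 —bump→ 7^(7 + 1) + 2·7^2 + 7 + 5 = 5764911 —(−1)→ 5764910
5764910 —HB7→ 7^(7 + 1) + 2·7^2 + 7 + 4 —bump→ 8^(8 + 1) + 2·8^2 + 8 + 4 = 134217868 —(−1)→ 134217867

7^(7 + 1) + 2·7^2 + 7 + 4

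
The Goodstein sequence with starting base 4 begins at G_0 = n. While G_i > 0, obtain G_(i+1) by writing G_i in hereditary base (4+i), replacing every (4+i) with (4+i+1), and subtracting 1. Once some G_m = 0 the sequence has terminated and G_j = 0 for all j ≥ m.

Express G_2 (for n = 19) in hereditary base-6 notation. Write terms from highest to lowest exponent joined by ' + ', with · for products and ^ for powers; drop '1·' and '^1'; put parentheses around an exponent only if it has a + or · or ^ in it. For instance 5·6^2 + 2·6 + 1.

6^2 + 1

G_0=19  [base 4] 4^2 + 3  →[4↦5]→  5^2 + 3 = 28  −1 ⇒ G_1=27
G_1=27  [base 5] 5^2 + 2  →[5↦6]→  6^2 + 2 = 38  −1 ⇒ G_2=37
G_2=37  [base 6] 6^2 + 1  →[6↦7]→  7^2 + 1 = 50  −1 ⇒ G_3=49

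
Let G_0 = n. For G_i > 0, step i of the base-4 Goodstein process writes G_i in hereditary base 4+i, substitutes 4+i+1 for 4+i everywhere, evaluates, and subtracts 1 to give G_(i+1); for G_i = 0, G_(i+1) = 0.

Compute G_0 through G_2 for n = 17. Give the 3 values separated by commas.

17, 25, 35

step 0: 17 = 4^2 + 1; sub 5 for 4: 5^2 + 1; = 26; G_1 = 26−1 = 25
step 1: 25 = 5^2; sub 6 for 5: 6^2; = 36; G_2 = 36−1 = 35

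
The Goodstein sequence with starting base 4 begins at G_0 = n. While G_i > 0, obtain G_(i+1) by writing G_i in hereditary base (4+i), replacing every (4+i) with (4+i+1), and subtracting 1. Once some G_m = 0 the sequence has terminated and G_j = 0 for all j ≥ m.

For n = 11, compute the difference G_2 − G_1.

1

[0] 11 ≡ 2·4 + 3 (base 4). Lift 5: 13. −1: 12.
[1] 12 ≡ 2·5 + 2 (base 5). Lift 6: 14. −1: 13.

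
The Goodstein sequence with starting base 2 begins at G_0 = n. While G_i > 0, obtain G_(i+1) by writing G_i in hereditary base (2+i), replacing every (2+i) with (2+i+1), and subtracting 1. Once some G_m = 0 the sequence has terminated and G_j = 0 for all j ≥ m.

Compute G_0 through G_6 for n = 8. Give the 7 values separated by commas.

G_0=8  [base 2] 2^(2 + 1)  →[2↦3]→  3^(3 + 1) = 81  −1 ⇒ G_1=80
G_1=80  [base 3] 2·3^3 + 2·3^2 + 2·3 + 2  →[3↦4]→  2·4^4 + 2·4^2 + 2·4 + 2 = 554  −1 ⇒ G_2=553
G_2=553  [base 4] 2·4^4 + 2·4^2 + 2·4 + 1  →[4↦5]→  2·5^5 + 2·5^2 + 2·5 + 1 = 6311  −1 ⇒ G_3=6310
G_3=6310  [base 5] 2·5^5 + 2·5^2 + 2·5  →[5↦6]→  2·6^6 + 2·6^2 + 2·6 = 93396  −1 ⇒ G_4=93395
G_4=93395  [base 6] 2·6^6 + 2·6^2 + 6 + 5  →[6↦7]→  2·7^7 + 2·7^2 + 7 + 5 = 1647196  −1 ⇒ G_5=1647195
G_5=1647195  [base 7] 2·7^7 + 2·7^2 + 7 + 4  →[7↦8]→  2·8^8 + 2·8^2 + 8 + 4 = 33554572  −1 ⇒ G_6=33554571

8, 80, 553, 6310, 93395, 1647195, 33554571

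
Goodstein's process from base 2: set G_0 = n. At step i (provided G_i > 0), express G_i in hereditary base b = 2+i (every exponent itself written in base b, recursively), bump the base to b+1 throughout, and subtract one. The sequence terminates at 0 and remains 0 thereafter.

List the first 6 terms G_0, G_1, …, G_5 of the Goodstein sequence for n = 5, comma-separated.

5, 27, 255, 467, 775, 1197

base 2: 5 = 2^2 + 1; at 3: 3^3 + 1 = 28; next = 27
base 3: 27 = 3^3; at 4: 4^4 = 256; next = 255
base 4: 255 = 3·4^3 + 3·4^2 + 3·4 + 3; at 5: 3·5^3 + 3·5^2 + 3·5 + 3 = 468; next = 467
base 5: 467 = 3·5^3 + 3·5^2 + 3·5 + 2; at 6: 3·6^3 + 3·6^2 + 3·6 + 2 = 776; next = 775
base 6: 775 = 3·6^3 + 3·6^2 + 3·6 + 1; at 7: 3·7^3 + 3·7^2 + 3·7 + 1 = 1198; next = 1197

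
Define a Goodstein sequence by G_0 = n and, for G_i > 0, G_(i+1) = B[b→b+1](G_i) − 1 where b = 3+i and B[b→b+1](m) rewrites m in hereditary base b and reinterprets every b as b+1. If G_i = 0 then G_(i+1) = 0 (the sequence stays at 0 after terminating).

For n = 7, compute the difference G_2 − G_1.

base 3: 7 = 2·3 + 1; at 4: 2·4 + 1 = 9; next = 8
base 4: 8 = 2·4; at 5: 2·5 = 10; next = 9

1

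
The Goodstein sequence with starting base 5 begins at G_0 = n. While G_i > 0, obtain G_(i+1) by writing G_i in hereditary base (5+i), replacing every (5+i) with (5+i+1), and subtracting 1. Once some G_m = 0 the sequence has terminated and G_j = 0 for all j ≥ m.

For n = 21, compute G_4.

21 —HB5→ 4·5 + 1 —bump→ 4·6 + 1 = 25 —(−1)→ 24
24 —HB6→ 4·6 —bump→ 4·7 = 28 —(−1)→ 27
27 —HB7→ 3·7 + 6 —bump→ 3·8 + 6 = 30 —(−1)→ 29
29 —HB8→ 3·8 + 5 —bump→ 3·9 + 5 = 32 —(−1)→ 31
31 —HB9→ 3·9 + 4 —bump→ 3·10 + 4 = 34 —(−1)→ 33

31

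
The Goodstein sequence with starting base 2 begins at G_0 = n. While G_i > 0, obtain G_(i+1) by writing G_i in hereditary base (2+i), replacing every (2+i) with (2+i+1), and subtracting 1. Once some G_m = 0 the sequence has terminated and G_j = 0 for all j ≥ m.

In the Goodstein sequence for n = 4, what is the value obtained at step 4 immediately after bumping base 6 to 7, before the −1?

G_0 = 4. HB_2(4) = 2^2. Bump = 27. G_1 = 26.
G_1 = 26. HB_3(26) = 2·3^2 + 2·3 + 2. Bump = 42. G_2 = 41.
G_2 = 41. HB_4(41) = 2·4^2 + 2·4 + 1. Bump = 61. G_3 = 60.
G_3 = 60. HB_5(60) = 2·5^2 + 2·5. Bump = 84. G_4 = 83.
G_4 = 83. HB_6(83) = 2·6^2 + 6 + 5. Bump = 110. G_5 = 109.

110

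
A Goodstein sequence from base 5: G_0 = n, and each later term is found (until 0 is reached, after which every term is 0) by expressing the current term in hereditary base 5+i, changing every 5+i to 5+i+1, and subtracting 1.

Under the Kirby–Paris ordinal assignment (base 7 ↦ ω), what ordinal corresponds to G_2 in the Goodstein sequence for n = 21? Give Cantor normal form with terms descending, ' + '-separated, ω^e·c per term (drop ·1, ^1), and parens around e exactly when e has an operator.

G_0=21  [base 5] 4·5 + 1  →[5↦6]→  4·6 + 1 = 25  −1 ⇒ G_1=24
G_1=24  [base 6] 4·6  →[6↦7]→  4·7 = 28  −1 ⇒ G_2=27
G_2=27  [base 7] 3·7 + 6  →[7↦8]→  3·8 + 6 = 30  −1 ⇒ G_3=29

ω·3 + 6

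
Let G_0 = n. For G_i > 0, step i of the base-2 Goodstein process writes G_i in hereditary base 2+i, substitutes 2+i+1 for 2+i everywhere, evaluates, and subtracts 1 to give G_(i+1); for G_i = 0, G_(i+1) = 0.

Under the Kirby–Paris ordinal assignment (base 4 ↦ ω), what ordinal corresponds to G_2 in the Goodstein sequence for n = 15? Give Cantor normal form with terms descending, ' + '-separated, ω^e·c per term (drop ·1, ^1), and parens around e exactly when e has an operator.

step 0: 15 = 2^(2 + 1) + 2^2 + 2 + 1; sub 3 for 2: 3^(3 + 1) + 3^3 + 3 + 1; = 112; G_1 = 112−1 = 111
step 1: 111 = 3^(3 + 1) + 3^3 + 3; sub 4 for 3: 4^(4 + 1) + 4^4 + 4; = 1284; G_2 = 1284−1 = 1283
step 2: 1283 = 4^(4 + 1) + 4^4 + 3; sub 5 for 4: 5^(5 + 1) + 5^5 + 3; = 18753; G_3 = 18753−1 = 18752

ω^(ω + 1) + ω^ω + 3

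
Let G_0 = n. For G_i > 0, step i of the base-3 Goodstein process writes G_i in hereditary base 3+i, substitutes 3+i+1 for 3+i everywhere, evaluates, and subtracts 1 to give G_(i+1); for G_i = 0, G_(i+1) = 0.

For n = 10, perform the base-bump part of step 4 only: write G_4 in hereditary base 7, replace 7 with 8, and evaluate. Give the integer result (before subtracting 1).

34

G_0=10  [base 3] 3^2 + 1  →[3↦4]→  4^2 + 1 = 17  −1 ⇒ G_1=16
G_1=16  [base 4] 4^2  →[4↦5]→  5^2 = 25  −1 ⇒ G_2=24
G_2=24  [base 5] 4·5 + 4  →[5↦6]→  4·6 + 4 = 28  −1 ⇒ G_3=27
G_3=27  [base 6] 4·6 + 3  →[6↦7]→  4·7 + 3 = 31  −1 ⇒ G_4=30
G_4=30  [base 7] 4·7 + 2  →[7↦8]→  4·8 + 2 = 34  −1 ⇒ G_5=33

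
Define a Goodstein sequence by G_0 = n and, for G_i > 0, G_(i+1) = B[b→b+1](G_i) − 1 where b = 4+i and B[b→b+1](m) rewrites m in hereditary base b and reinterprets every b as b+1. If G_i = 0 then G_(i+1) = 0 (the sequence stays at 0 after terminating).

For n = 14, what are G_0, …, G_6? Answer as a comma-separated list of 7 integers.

G_0 = 14. HB_4(14) = 3·4 + 2. Bump = 17. G_1 = 16.
G_1 = 16. HB_5(16) = 3·5 + 1. Bump = 19. G_2 = 18.
G_2 = 18. HB_6(18) = 3·6. Bump = 21. G_3 = 20.
G_3 = 20. HB_7(20) = 2·7 + 6. Bump = 22. G_4 = 21.
G_4 = 21. HB_8(21) = 2·8 + 5. Bump = 23. G_5 = 22.
G_5 = 22. HB_9(22) = 2·9 + 4. Bump = 24. G_6 = 23.

14, 16, 18, 20, 21, 22, 23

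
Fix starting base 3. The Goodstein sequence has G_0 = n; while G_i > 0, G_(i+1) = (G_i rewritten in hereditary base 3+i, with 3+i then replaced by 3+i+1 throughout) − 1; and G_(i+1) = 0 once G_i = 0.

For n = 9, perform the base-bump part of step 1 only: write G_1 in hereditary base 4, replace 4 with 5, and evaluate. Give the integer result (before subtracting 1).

18

step 0: 9 = 3^2; sub 4 for 3: 4^2; = 16; G_1 = 16−1 = 15
step 1: 15 = 3·4 + 3; sub 5 for 4: 3·5 + 3; = 18; G_2 = 18−1 = 17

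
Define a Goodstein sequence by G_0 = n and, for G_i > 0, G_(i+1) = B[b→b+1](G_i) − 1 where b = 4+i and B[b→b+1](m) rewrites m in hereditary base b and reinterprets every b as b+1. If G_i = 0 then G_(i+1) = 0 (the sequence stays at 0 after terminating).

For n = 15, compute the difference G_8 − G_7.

[0] 15 ≡ 3·4 + 3 (base 4). Lift 5: 18. −1: 17.
[1] 17 ≡ 3·5 + 2 (base 5). Lift 6: 20. −1: 19.
[2] 19 ≡ 3·6 + 1 (base 6). Lift 7: 22. −1: 21.
[3] 21 ≡ 3·7 (base 7). Lift 8: 24. −1: 23.
[4] 23 ≡ 2·8 + 7 (base 8). Lift 9: 25. −1: 24.
[5] 24 ≡ 2·9 + 6 (base 9). Lift 10: 26. −1: 25.
[6] 25 ≡ 2·10 + 5 (base 10). Lift 11: 27. −1: 26.
[7] 26 ≡ 2·11 + 4 (base 11). Lift 12: 28. −1: 27.

1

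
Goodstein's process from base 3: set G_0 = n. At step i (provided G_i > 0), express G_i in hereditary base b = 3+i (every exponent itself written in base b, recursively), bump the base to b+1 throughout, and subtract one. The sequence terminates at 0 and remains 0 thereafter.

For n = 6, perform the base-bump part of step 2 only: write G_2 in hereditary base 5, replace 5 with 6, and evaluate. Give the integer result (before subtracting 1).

[0] 6 ≡ 2·3 (base 3). Lift 4: 8. −1: 7.
[1] 7 ≡ 4 + 3 (base 4). Lift 5: 8. −1: 7.
[2] 7 ≡ 5 + 2 (base 5). Lift 6: 8. −1: 7.

8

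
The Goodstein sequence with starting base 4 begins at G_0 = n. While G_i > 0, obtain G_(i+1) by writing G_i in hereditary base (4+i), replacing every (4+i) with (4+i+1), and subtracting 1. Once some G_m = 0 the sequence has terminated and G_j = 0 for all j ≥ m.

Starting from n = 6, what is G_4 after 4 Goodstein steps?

[0] 6 ≡ 4 + 2 (base 4). Lift 5: 7. −1: 6.
[1] 6 ≡ 5 + 1 (base 5). Lift 6: 7. −1: 6.
[2] 6 ≡ 6 (base 6). Lift 7: 7. −1: 6.
[3] 6 ≡ 6 (base 7). Lift 8: 6. −1: 5.
[4] 5 ≡ 5 (base 8). Lift 9: 5. −1: 4.

5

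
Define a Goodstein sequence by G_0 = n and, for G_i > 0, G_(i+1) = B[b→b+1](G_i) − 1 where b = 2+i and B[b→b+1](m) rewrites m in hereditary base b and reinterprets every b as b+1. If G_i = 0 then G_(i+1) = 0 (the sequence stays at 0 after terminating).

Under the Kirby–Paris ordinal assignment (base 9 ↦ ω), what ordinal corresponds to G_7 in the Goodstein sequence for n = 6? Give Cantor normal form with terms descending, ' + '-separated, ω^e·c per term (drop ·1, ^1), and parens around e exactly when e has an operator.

G_0=6  [base 2] 2^2 + 2  →[2↦3]→  3^3 + 3 = 30  −1 ⇒ G_1=29
G_1=29  [base 3] 3^3 + 2  →[3↦4]→  4^4 + 2 = 258  −1 ⇒ G_2=257
G_2=257  [base 4] 4^4 + 1  →[4↦5]→  5^5 + 1 = 3126  −1 ⇒ G_3=3125
G_3=3125  [base 5] 5^5  →[5↦6]→  6^6 = 46656  −1 ⇒ G_4=46655
G_4=46655  [base 6] 5·6^5 + 5·6^4 + 5·6^3 + 5·6^2 + 5·6 + 5  →[6↦7]→  5·7^5 + 5·7^4 + 5·7^3 + 5·7^2 + 5·7 + 5 = 98040  −1 ⇒ G_5=98039
G_5=98039  [base 7] 5·7^5 + 5·7^4 + 5·7^3 + 5·7^2 + 5·7 + 4  →[7↦8]→  5·8^5 + 5·8^4 + 5·8^3 + 5·8^2 + 5·8 + 4 = 187244  −1 ⇒ G_6=187243
G_6=187243  [base 8] 5·8^5 + 5·8^4 + 5·8^3 + 5·8^2 + 5·8 + 3  →[8↦9]→  5·9^5 + 5·9^4 + 5·9^3 + 5·9^2 + 5·9 + 3 = 332148  −1 ⇒ G_7=332147

ω^5·5 + ω^4·5 + ω^3·5 + ω^2·5 + ω·5 + 2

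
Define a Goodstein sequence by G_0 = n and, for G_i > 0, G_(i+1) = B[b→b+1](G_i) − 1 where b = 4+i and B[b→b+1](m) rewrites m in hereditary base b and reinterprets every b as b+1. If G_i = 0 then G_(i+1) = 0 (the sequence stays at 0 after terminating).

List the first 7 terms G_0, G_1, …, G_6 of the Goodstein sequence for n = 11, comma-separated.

[0] 11 ≡ 2·4 + 3 (base 4). Lift 5: 13. −1: 12.
[1] 12 ≡ 2·5 + 2 (base 5). Lift 6: 14. −1: 13.
[2] 13 ≡ 2·6 + 1 (base 6). Lift 7: 15. −1: 14.
[3] 14 ≡ 2·7 (base 7). Lift 8: 16. −1: 15.
[4] 15 ≡ 8 + 7 (base 8). Lift 9: 16. −1: 15.
[5] 15 ≡ 9 + 6 (base 9). Lift 10: 16. −1: 15.

11, 12, 13, 14, 15, 15, 15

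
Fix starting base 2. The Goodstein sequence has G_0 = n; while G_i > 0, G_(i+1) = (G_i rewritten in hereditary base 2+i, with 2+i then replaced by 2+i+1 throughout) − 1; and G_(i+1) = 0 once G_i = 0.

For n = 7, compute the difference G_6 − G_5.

step 0: 7 = 2^2 + 2 + 1; sub 3 for 2: 3^3 + 3 + 1; = 31; G_1 = 31−1 = 30
step 1: 30 = 3^3 + 3; sub 4 for 3: 4^4 + 4; = 260; G_2 = 260−1 = 259
step 2: 259 = 4^4 + 3; sub 5 for 4: 5^5 + 3; = 3128; G_3 = 3128−1 = 3127
step 3: 3127 = 5^5 + 2; sub 6 for 5: 6^6 + 2; = 46658; G_4 = 46658−1 = 46657
step 4: 46657 = 6^6 + 1; sub 7 for 6: 7^7 + 1; = 823544; G_5 = 823544−1 = 823543
step 5: 823543 = 7^7; sub 8 for 7: 8^8; = 16777216; G_6 = 16777216−1 = 16777215

15953672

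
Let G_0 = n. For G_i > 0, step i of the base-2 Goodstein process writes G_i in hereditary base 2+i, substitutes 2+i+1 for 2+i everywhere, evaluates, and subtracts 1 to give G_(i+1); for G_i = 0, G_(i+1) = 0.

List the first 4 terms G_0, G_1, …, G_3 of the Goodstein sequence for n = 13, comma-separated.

step 0: 13 = 2^(2 + 1) + 2^2 + 1; sub 3 for 2: 3^(3 + 1) + 3^3 + 1; = 109; G_1 = 109−1 = 108
step 1: 108 = 3^(3 + 1) + 3^3; sub 4 for 3: 4^(4 + 1) + 4^4; = 1280; G_2 = 1280−1 = 1279
step 2: 1279 = 4^(4 + 1) + 3·4^3 + 3·4^2 + 3·4 + 3; sub 5 for 4: 5^(5 + 1) + 3·5^3 + 3·5^2 + 3·5 + 3; = 16093; G_3 = 16093−1 = 16092

13, 108, 1279, 16092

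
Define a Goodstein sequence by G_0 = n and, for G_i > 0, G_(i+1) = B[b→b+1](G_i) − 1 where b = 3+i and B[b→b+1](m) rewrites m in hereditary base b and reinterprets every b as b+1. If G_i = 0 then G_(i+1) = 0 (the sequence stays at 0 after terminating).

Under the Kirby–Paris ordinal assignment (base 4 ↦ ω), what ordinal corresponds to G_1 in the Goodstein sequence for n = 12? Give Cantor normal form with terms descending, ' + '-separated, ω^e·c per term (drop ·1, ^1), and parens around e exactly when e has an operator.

(0) 12|_3 = 3^2 + 3 ↦ 4^2 + 4|_4 = 20 ⇒ 19
(1) 19|_4 = 4^2 + 3 ↦ 5^2 + 3|_5 = 28 ⇒ 27

ω^2 + 3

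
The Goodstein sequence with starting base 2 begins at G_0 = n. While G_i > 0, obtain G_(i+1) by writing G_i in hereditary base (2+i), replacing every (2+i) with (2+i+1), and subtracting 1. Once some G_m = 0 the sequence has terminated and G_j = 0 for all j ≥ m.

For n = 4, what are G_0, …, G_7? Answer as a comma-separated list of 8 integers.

4, 26, 41, 60, 83, 109, 139, 173

(0) 4|_2 = 2^2 ↦ 3^3|_3 = 27 ⇒ 26
(1) 26|_3 = 2·3^2 + 2·3 + 2 ↦ 2·4^2 + 2·4 + 2|_4 = 42 ⇒ 41
(2) 41|_4 = 2·4^2 + 2·4 + 1 ↦ 2·5^2 + 2·5 + 1|_5 = 61 ⇒ 60
(3) 60|_5 = 2·5^2 + 2·5 ↦ 2·6^2 + 2·6|_6 = 84 ⇒ 83
(4) 83|_6 = 2·6^2 + 6 + 5 ↦ 2·7^2 + 7 + 5|_7 = 110 ⇒ 109
(5) 109|_7 = 2·7^2 + 7 + 4 ↦ 2·8^2 + 8 + 4|_8 = 140 ⇒ 139
(6) 139|_8 = 2·8^2 + 8 + 3 ↦ 2·9^2 + 9 + 3|_9 = 174 ⇒ 173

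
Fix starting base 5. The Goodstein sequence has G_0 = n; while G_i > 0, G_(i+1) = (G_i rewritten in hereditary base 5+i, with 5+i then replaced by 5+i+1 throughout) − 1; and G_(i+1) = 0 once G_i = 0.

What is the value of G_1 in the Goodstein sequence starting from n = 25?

35

step 0: 25 = 5^2; sub 6 for 5: 6^2; = 36; G_1 = 36−1 = 35
step 1: 35 = 5·6 + 5; sub 7 for 6: 5·7 + 5; = 40; G_2 = 40−1 = 39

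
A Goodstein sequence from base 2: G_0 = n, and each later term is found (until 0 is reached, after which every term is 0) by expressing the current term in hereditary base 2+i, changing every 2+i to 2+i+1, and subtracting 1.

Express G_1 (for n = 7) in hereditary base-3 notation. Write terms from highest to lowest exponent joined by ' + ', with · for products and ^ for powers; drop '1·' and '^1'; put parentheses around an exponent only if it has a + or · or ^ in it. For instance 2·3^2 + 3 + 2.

3^3 + 3

G_0=7  [base 2] 2^2 + 2 + 1  →[2↦3]→  3^3 + 3 + 1 = 31  −1 ⇒ G_1=30
G_1=30  [base 3] 3^3 + 3  →[3↦4]→  4^4 + 4 = 260  −1 ⇒ G_2=259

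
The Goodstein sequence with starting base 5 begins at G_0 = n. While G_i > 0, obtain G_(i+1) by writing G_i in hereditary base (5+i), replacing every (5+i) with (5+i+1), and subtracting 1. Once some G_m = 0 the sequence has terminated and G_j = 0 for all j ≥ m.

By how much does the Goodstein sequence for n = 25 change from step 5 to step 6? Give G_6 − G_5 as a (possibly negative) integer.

4

step 0: 25 = 5^2; sub 6 for 5: 6^2; = 36; G_1 = 36−1 = 35
step 1: 35 = 5·6 + 5; sub 7 for 6: 5·7 + 5; = 40; G_2 = 40−1 = 39
step 2: 39 = 5·7 + 4; sub 8 for 7: 5·8 + 4; = 44; G_3 = 44−1 = 43
step 3: 43 = 5·8 + 3; sub 9 for 8: 5·9 + 3; = 48; G_4 = 48−1 = 47
step 4: 47 = 5·9 + 2; sub 10 for 9: 5·10 + 2; = 52; G_5 = 52−1 = 51
step 5: 51 = 5·10 + 1; sub 11 for 10: 5·11 + 1; = 56; G_6 = 56−1 = 55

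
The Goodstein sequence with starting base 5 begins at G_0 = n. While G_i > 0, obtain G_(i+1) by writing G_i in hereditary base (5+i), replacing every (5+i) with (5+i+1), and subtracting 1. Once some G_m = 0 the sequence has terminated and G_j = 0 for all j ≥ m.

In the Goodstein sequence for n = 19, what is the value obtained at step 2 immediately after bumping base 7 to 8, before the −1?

26

G_0 = 19. HB_5(19) = 3·5 + 4. Bump = 22. G_1 = 21.
G_1 = 21. HB_6(21) = 3·6 + 3. Bump = 24. G_2 = 23.
G_2 = 23. HB_7(23) = 3·7 + 2. Bump = 26. G_3 = 25.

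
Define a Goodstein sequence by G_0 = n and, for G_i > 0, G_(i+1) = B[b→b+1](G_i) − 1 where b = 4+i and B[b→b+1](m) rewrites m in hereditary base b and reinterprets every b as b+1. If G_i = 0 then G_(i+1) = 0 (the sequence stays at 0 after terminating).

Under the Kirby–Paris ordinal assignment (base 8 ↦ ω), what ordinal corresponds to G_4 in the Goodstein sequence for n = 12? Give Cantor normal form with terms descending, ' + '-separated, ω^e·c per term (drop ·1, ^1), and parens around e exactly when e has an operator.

ω·2 + 1

step 0: 12 = 3·4; sub 5 for 4: 3·5; = 15; G_1 = 15−1 = 14
step 1: 14 = 2·5 + 4; sub 6 for 5: 2·6 + 4; = 16; G_2 = 16−1 = 15
step 2: 15 = 2·6 + 3; sub 7 for 6: 2·7 + 3; = 17; G_3 = 17−1 = 16
step 3: 16 = 2·7 + 2; sub 8 for 7: 2·8 + 2; = 18; G_4 = 18−1 = 17
step 4: 17 = 2·8 + 1; sub 9 for 8: 2·9 + 1; = 19; G_5 = 19−1 = 18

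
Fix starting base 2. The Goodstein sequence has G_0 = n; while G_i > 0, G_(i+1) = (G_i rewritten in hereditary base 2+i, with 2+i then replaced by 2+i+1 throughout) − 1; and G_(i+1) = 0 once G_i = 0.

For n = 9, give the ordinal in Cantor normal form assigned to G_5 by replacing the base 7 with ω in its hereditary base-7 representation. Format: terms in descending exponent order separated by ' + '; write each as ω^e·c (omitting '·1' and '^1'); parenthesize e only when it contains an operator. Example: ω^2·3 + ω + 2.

ω^ω·3 + ω^3·3 + ω^2·3 + ω·3

[0] 9 ≡ 2^(2 + 1) + 1 (base 2). Lift 3: 82. −1: 81.
[1] 81 ≡ 3^(3 + 1) (base 3). Lift 4: 1024. −1: 1023.
[2] 1023 ≡ 3·4^4 + 3·4^3 + 3·4^2 + 3·4 + 3 (base 4). Lift 5: 9843. −1: 9842.
[3] 9842 ≡ 3·5^5 + 3·5^3 + 3·5^2 + 3·5 + 2 (base 5). Lift 6: 140744. −1: 140743.
[4] 140743 ≡ 3·6^6 + 3·6^3 + 3·6^2 + 3·6 + 1 (base 6). Lift 7: 2471827. −1: 2471826.
[5] 2471826 ≡ 3·7^7 + 3·7^3 + 3·7^2 + 3·7 (base 7). Lift 8: 50333400. −1: 50333399.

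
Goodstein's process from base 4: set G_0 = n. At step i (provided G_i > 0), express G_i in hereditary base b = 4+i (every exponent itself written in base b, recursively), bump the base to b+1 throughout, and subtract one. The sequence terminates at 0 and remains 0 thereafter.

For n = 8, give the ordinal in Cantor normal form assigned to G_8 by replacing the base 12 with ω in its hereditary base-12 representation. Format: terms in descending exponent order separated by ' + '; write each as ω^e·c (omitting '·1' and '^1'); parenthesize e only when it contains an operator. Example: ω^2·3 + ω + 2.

7

[0] 8 ≡ 2·4 (base 4). Lift 5: 10. −1: 9.
[1] 9 ≡ 5 + 4 (base 5). Lift 6: 10. −1: 9.
[2] 9 ≡ 6 + 3 (base 6). Lift 7: 10. −1: 9.
[3] 9 ≡ 7 + 2 (base 7). Lift 8: 10. −1: 9.
[4] 9 ≡ 8 + 1 (base 8). Lift 9: 10. −1: 9.
[5] 9 ≡ 9 (base 9). Lift 10: 10. −1: 9.
[6] 9 ≡ 9 (base 10). Lift 11: 9. −1: 8.
[7] 8 ≡ 8 (base 11). Lift 12: 8. −1: 7.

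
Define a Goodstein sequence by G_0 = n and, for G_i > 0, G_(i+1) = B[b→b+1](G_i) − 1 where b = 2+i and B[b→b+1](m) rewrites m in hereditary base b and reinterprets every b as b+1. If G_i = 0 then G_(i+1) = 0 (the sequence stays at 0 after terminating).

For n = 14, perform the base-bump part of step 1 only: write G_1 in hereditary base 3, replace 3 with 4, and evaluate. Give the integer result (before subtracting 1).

1282

base 2: 14 = 2^(2 + 1) + 2^2 + 2; at 3: 3^(3 + 1) + 3^3 + 3 = 111; next = 110
base 3: 110 = 3^(3 + 1) + 3^3 + 2; at 4: 4^(4 + 1) + 4^4 + 2 = 1282; next = 1281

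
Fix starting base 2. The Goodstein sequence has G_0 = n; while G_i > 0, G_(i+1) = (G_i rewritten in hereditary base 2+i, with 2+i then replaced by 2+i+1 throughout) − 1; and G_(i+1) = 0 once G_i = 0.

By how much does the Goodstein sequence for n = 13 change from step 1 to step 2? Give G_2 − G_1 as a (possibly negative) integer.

13 —HB2→ 2^(2 + 1) + 2^2 + 1 —bump→ 3^(3 + 1) + 3^3 + 1 = 109 —(−1)→ 108
108 —HB3→ 3^(3 + 1) + 3^3 —bump→ 4^(4 + 1) + 4^4 = 1280 —(−1)→ 1279

1171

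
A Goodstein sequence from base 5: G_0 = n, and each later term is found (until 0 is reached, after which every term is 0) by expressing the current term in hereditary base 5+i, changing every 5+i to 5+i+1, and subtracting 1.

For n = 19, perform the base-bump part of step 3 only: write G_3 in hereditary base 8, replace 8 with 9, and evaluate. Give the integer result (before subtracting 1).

28

[0] 19 ≡ 3·5 + 4 (base 5). Lift 6: 22. −1: 21.
[1] 21 ≡ 3·6 + 3 (base 6). Lift 7: 24. −1: 23.
[2] 23 ≡ 3·7 + 2 (base 7). Lift 8: 26. −1: 25.
[3] 25 ≡ 3·8 + 1 (base 8). Lift 9: 28. −1: 27.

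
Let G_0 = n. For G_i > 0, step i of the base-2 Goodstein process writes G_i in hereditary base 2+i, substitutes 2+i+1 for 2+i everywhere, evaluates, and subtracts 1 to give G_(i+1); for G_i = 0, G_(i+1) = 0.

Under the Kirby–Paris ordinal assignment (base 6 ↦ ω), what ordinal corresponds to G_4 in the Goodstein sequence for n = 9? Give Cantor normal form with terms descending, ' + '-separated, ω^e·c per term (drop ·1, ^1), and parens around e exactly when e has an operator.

step 0: 9 = 2^(2 + 1) + 1; sub 3 for 2: 3^(3 + 1) + 1; = 82; G_1 = 82−1 = 81
step 1: 81 = 3^(3 + 1); sub 4 for 3: 4^(4 + 1); = 1024; G_2 = 1024−1 = 1023
step 2: 1023 = 3·4^4 + 3·4^3 + 3·4^2 + 3·4 + 3; sub 5 for 4: 3·5^5 + 3·5^3 + 3·5^2 + 3·5 + 3; = 9843; G_3 = 9843−1 = 9842
step 3: 9842 = 3·5^5 + 3·5^3 + 3·5^2 + 3·5 + 2; sub 6 for 5: 3·6^6 + 3·6^3 + 3·6^2 + 3·6 + 2; = 140744; G_4 = 140744−1 = 140743
step 4: 140743 = 3·6^6 + 3·6^3 + 3·6^2 + 3·6 + 1; sub 7 for 6: 3·7^7 + 3·7^3 + 3·7^2 + 3·7 + 1; = 2471827; G_5 = 2471827−1 = 2471826

ω^ω·3 + ω^3·3 + ω^2·3 + ω·3 + 1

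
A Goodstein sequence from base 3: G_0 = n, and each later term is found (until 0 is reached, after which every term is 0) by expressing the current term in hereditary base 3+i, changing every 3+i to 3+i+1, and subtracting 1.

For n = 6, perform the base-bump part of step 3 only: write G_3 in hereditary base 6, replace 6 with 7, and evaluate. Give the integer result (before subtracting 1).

8

6 —HB3→ 2·3 —bump→ 2·4 = 8 —(−1)→ 7
7 —HB4→ 4 + 3 —bump→ 5 + 3 = 8 —(−1)→ 7
7 —HB5→ 5 + 2 —bump→ 6 + 2 = 8 —(−1)→ 7
7 —HB6→ 6 + 1 —bump→ 7 + 1 = 8 —(−1)→ 7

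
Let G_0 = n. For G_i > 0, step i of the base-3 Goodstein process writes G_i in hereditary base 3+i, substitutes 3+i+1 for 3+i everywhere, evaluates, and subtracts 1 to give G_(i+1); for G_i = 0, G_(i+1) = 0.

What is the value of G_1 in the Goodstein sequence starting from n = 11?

17

base 3: 11 = 3^2 + 2; at 4: 4^2 + 2 = 18; next = 17
base 4: 17 = 4^2 + 1; at 5: 5^2 + 1 = 26; next = 25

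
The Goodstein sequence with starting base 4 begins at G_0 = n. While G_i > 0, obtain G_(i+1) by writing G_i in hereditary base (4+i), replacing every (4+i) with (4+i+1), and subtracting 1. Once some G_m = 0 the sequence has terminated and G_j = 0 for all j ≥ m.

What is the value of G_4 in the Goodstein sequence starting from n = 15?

23

15 —HB4→ 3·4 + 3 —bump→ 3·5 + 3 = 18 —(−1)→ 17
17 —HB5→ 3·5 + 2 —bump→ 3·6 + 2 = 20 —(−1)→ 19
19 —HB6→ 3·6 + 1 —bump→ 3·7 + 1 = 22 —(−1)→ 21
21 —HB7→ 3·7 —bump→ 3·8 = 24 —(−1)→ 23
23 —HB8→ 2·8 + 7 —bump→ 2·9 + 7 = 25 —(−1)→ 24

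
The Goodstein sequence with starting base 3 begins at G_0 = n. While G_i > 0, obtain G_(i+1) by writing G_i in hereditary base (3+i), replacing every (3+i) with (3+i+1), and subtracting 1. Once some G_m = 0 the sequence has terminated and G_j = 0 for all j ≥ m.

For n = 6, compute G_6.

6

step 0: 6 = 2·3; sub 4 for 3: 2·4; = 8; G_1 = 8−1 = 7
step 1: 7 = 4 + 3; sub 5 for 4: 5 + 3; = 8; G_2 = 8−1 = 7
step 2: 7 = 5 + 2; sub 6 for 5: 6 + 2; = 8; G_3 = 8−1 = 7
step 3: 7 = 6 + 1; sub 7 for 6: 7 + 1; = 8; G_4 = 8−1 = 7
step 4: 7 = 7; sub 8 for 7: 8; = 8; G_5 = 8−1 = 7
step 5: 7 = 7; sub 9 for 8: 7; = 7; G_6 = 7−1 = 6
step 6: 6 = 6; sub 10 for 9: 6; = 6; G_7 = 6−1 = 5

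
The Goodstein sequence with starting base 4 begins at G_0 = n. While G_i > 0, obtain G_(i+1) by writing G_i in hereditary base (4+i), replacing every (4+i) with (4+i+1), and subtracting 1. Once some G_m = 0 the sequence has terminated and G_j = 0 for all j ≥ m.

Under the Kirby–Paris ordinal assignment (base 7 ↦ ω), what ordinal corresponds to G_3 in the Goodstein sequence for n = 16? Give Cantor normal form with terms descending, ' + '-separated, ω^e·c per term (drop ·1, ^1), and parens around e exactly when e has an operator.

base 4: 16 = 4^2; at 5: 5^2 = 25; next = 24
base 5: 24 = 4·5 + 4; at 6: 4·6 + 4 = 28; next = 27
base 6: 27 = 4·6 + 3; at 7: 4·7 + 3 = 31; next = 30
base 7: 30 = 4·7 + 2; at 8: 4·8 + 2 = 34; next = 33

ω·4 + 2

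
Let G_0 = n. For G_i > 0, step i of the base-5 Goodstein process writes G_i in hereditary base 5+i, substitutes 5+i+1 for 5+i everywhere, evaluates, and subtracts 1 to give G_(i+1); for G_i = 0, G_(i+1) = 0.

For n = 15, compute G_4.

20

[0] 15 ≡ 3·5 (base 5). Lift 6: 18. −1: 17.
[1] 17 ≡ 2·6 + 5 (base 6). Lift 7: 19. −1: 18.
[2] 18 ≡ 2·7 + 4 (base 7). Lift 8: 20. −1: 19.
[3] 19 ≡ 2·8 + 3 (base 8). Lift 9: 21. −1: 20.
[4] 20 ≡ 2·9 + 2 (base 9). Lift 10: 22. −1: 21.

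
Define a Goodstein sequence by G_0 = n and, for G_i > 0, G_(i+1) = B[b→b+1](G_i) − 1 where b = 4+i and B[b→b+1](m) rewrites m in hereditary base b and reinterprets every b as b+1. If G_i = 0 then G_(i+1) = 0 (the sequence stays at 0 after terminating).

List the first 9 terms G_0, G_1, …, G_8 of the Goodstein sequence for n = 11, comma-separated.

step 0: 11 = 2·4 + 3; sub 5 for 4: 2·5 + 3; = 13; G_1 = 13−1 = 12
step 1: 12 = 2·5 + 2; sub 6 for 5: 2·6 + 2; = 14; G_2 = 14−1 = 13
step 2: 13 = 2·6 + 1; sub 7 for 6: 2·7 + 1; = 15; G_3 = 15−1 = 14
step 3: 14 = 2·7; sub 8 for 7: 2·8; = 16; G_4 = 16−1 = 15
step 4: 15 = 8 + 7; sub 9 for 8: 9 + 7; = 16; G_5 = 16−1 = 15
step 5: 15 = 9 + 6; sub 10 for 9: 10 + 6; = 16; G_6 = 16−1 = 15
step 6: 15 = 10 + 5; sub 11 for 10: 11 + 5; = 16; G_7 = 16−1 = 15
step 7: 15 = 11 + 4; sub 12 for 11: 12 + 4; = 16; G_8 = 16−1 = 15

11, 12, 13, 14, 15, 15, 15, 15, 15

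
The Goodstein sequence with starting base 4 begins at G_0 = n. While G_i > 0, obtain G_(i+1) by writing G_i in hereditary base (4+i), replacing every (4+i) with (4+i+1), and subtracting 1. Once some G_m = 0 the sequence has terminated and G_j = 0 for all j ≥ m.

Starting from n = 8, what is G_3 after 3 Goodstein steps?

9

(0) 8|_4 = 2·4 ↦ 2·5|_5 = 10 ⇒ 9
(1) 9|_5 = 5 + 4 ↦ 6 + 4|_6 = 10 ⇒ 9
(2) 9|_6 = 6 + 3 ↦ 7 + 3|_7 = 10 ⇒ 9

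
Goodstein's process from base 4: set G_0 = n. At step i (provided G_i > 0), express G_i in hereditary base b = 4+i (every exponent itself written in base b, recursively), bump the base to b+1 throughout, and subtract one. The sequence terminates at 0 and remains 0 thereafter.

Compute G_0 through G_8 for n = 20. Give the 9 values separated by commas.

20, 29, 39, 51, 65, 81, 99, 107, 115

20 —HB4→ 4^2 + 4 —bump→ 5^2 + 5 = 30 —(−1)→ 29
29 —HB5→ 5^2 + 4 —bump→ 6^2 + 4 = 40 —(−1)→ 39
39 —HB6→ 6^2 + 3 —bump→ 7^2 + 3 = 52 —(−1)→ 51
51 —HB7→ 7^2 + 2 —bump→ 8^2 + 2 = 66 —(−1)→ 65
65 —HB8→ 8^2 + 1 —bump→ 9^2 + 1 = 82 —(−1)→ 81
81 —HB9→ 9^2 —bump→ 10^2 = 100 —(−1)→ 99
99 —HB10→ 9·10 + 9 —bump→ 9·11 + 9 = 108 —(−1)→ 107
107 —HB11→ 9·11 + 8 —bump→ 9·12 + 8 = 116 —(−1)→ 115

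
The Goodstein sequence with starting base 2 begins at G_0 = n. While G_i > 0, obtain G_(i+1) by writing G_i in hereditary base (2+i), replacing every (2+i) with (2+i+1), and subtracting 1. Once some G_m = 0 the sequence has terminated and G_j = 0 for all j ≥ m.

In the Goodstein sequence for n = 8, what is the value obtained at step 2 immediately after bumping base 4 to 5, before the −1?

6311

i=0: 8 = 2^(2 + 1) (b=2); 2→3: 3^(3 + 1) = 81; 81−1 = 80
i=1: 80 = 2·3^3 + 2·3^2 + 2·3 + 2 (b=3); 3→4: 2·4^4 + 2·4^2 + 2·4 + 2 = 554; 554−1 = 553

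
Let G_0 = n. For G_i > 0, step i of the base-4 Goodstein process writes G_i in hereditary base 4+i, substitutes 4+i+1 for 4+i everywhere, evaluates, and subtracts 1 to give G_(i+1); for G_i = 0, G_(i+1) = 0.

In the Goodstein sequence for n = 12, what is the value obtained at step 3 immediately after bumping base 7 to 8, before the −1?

(0) 12|_4 = 3·4 ↦ 3·5|_5 = 15 ⇒ 14
(1) 14|_5 = 2·5 + 4 ↦ 2·6 + 4|_6 = 16 ⇒ 15
(2) 15|_6 = 2·6 + 3 ↦ 2·7 + 3|_7 = 17 ⇒ 16
(3) 16|_7 = 2·7 + 2 ↦ 2·8 + 2|_8 = 18 ⇒ 17

18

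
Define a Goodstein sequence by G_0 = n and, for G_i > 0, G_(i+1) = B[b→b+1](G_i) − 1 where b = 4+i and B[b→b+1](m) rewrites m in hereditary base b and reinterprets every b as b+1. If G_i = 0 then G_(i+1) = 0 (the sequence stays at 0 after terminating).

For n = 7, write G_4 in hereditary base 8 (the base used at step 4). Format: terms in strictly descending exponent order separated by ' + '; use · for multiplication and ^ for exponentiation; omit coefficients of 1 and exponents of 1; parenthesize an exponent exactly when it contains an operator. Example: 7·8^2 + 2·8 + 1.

7

G_0=7  [base 4] 4 + 3  →[4↦5]→  5 + 3 = 8  −1 ⇒ G_1=7
G_1=7  [base 5] 5 + 2  →[5↦6]→  6 + 2 = 8  −1 ⇒ G_2=7
G_2=7  [base 6] 6 + 1  →[6↦7]→  7 + 1 = 8  −1 ⇒ G_3=7
G_3=7  [base 7] 7  →[7↦8]→  8 = 8  −1 ⇒ G_4=7
G_4=7  [base 8] 7  →[8↦9]→  7 = 7  −1 ⇒ G_5=6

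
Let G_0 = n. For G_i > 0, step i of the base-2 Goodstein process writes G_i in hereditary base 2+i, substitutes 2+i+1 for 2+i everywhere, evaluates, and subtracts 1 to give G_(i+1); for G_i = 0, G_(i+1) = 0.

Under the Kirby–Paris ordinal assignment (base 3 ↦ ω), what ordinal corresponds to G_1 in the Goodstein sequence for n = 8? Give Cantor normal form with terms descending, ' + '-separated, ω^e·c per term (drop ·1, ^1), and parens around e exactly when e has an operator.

G_0=8  [base 2] 2^(2 + 1)  →[2↦3]→  3^(3 + 1) = 81  −1 ⇒ G_1=80
G_1=80  [base 3] 2·3^3 + 2·3^2 + 2·3 + 2  →[3↦4]→  2·4^4 + 2·4^2 + 2·4 + 2 = 554  −1 ⇒ G_2=553

ω^ω·2 + ω^2·2 + ω·2 + 2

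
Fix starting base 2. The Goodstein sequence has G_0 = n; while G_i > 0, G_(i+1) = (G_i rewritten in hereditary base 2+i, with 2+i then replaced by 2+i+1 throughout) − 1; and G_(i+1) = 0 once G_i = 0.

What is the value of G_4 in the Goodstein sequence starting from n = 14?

[0] 14 ≡ 2^(2 + 1) + 2^2 + 2 (base 2). Lift 3: 111. −1: 110.
[1] 110 ≡ 3^(3 + 1) + 3^3 + 2 (base 3). Lift 4: 1282. −1: 1281.
[2] 1281 ≡ 4^(4 + 1) + 4^4 + 1 (base 4). Lift 5: 18751. −1: 18750.
[3] 18750 ≡ 5^(5 + 1) + 5^5 (base 5). Lift 6: 326592. −1: 326591.
[4] 326591 ≡ 6^(6 + 1) + 5·6^5 + 5·6^4 + 5·6^3 + 5·6^2 + 5·6 + 5 (base 6). Lift 7: 5862841. −1: 5862840.

326591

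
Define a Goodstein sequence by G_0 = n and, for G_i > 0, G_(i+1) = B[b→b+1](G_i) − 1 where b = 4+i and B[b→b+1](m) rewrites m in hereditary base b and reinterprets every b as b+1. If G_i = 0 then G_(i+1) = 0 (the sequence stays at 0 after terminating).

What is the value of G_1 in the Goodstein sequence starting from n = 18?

26

G_0 = 18. HB_4(18) = 4^2 + 2. Bump = 27. G_1 = 26.
G_1 = 26. HB_5(26) = 5^2 + 1. Bump = 37. G_2 = 36.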